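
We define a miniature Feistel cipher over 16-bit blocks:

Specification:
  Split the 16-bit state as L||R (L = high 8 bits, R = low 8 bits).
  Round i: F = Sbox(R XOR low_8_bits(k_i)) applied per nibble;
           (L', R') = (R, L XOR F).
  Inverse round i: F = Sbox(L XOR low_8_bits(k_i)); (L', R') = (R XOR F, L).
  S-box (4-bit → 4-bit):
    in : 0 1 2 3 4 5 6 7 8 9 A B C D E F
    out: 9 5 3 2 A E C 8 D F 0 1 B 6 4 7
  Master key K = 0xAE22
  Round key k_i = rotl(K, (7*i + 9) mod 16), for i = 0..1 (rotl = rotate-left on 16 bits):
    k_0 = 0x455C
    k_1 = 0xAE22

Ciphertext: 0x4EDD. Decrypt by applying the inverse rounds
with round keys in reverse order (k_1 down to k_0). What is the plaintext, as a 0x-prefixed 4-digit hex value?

s_0 = ciphertext = 0x4EDD
s_1 = InvRound(s_0, k_1) = 0x164E
s_2 = InvRound(s_1, k_0) = 0xEE16

0xEE16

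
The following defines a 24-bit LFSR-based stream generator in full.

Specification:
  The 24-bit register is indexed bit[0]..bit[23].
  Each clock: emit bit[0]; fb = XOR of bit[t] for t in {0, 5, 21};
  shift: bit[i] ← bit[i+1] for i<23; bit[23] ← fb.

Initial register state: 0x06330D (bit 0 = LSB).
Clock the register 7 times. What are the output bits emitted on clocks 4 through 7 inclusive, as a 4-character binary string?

reg_0 = 0x06330D
clock 1: out=1, reg = 0x831986
clock 2: out=0, reg = 0x418CC3
clock 3: out=1, reg = 0xA0C661
clock 4: out=1, reg = 0xD06330
clock 5: out=0, reg = 0xE83198
clock 6: out=0, reg = 0xF418CC
clock 7: out=0, reg = 0xFA0C66

1000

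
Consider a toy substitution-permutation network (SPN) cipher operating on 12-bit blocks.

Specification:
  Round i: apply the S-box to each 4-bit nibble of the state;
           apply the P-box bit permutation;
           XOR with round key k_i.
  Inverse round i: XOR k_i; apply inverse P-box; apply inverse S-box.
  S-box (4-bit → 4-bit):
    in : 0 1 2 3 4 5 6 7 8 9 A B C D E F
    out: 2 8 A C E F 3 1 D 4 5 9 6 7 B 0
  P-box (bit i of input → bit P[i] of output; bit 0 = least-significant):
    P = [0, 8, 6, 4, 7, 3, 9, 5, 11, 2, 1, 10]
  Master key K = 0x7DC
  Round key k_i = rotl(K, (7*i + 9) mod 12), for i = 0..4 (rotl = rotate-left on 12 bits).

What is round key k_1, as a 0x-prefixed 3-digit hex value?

K = 0x7DC
k_0 = rotl(K, (7*0+9) mod 12) = rotl(K, 9) = 0x8FB
k_1 = rotl(K, (7*1+9) mod 12) = rotl(K, 4) = 0xDC7

0xDC7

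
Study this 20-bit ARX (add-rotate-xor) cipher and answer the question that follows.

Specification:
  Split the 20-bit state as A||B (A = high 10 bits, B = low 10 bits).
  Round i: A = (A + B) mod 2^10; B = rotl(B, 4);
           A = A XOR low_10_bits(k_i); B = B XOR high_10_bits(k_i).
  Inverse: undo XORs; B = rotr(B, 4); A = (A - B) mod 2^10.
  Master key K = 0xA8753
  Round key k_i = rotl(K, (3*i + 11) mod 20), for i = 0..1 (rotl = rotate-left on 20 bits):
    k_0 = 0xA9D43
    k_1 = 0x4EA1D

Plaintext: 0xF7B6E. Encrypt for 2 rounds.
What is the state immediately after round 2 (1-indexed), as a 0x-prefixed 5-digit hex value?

s_0 = plaintext = 0xF7B6E
s_1 = Round(s_0, k_0) = 0x83C4A
s_2 = Round(s_1, k_1) = 0x1119B

0x1119B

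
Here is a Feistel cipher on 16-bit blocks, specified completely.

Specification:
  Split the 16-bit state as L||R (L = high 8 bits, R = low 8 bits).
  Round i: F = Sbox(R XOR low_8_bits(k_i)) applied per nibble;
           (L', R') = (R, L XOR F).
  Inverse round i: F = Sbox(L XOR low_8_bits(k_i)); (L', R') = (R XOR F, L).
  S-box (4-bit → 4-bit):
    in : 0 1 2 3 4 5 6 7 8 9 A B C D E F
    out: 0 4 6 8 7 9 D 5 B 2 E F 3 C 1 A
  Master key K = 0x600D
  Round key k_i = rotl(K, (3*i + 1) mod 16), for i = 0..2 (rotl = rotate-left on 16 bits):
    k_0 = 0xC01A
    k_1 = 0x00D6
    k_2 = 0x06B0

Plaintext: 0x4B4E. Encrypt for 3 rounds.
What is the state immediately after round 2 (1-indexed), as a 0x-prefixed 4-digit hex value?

0xDC40

s_0 = plaintext = 0x4B4E
s_1 = Round(s_0, k_0) = 0x4EDC
s_2 = Round(s_1, k_1) = 0xDC40
s_3 = Round(s_2, k_2) = 0x407C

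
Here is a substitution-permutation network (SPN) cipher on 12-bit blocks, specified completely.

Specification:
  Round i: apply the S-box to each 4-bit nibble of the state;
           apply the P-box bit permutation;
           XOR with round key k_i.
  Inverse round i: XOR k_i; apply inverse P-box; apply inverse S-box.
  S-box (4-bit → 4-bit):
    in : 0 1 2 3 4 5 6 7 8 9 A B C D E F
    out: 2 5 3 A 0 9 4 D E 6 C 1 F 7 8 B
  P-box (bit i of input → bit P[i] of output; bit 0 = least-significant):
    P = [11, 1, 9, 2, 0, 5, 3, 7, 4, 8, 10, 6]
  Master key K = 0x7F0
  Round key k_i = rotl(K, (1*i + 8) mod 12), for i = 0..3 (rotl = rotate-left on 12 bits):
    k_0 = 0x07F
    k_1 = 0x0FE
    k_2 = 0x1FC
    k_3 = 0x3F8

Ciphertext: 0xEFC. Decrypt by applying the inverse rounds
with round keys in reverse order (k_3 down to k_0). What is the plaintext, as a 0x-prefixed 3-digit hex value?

0x566

s_0 = ciphertext = 0xEFC
s_1 = InvRound(s_0, k_3) = 0x945
s_2 = InvRound(s_1, k_2) = 0xBCB
s_3 = InvRound(s_2, k_1) = 0x227
s_4 = InvRound(s_3, k_0) = 0x566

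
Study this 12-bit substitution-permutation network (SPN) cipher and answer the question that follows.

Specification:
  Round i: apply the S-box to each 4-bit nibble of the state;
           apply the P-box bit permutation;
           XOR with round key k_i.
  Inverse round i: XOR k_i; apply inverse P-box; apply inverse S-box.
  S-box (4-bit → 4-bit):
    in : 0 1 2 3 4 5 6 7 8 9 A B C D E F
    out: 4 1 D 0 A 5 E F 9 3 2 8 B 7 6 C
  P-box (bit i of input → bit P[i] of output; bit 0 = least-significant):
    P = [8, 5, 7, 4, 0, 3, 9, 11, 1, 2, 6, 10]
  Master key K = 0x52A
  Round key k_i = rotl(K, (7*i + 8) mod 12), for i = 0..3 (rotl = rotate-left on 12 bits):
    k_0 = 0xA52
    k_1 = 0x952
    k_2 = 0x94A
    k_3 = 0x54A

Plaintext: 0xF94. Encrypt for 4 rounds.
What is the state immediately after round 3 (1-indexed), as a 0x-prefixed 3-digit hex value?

0xAFA

s_0 = plaintext = 0xF94
s_1 = Round(s_0, k_0) = 0xE2B
s_2 = Round(s_1, k_1) = 0x307
s_3 = Round(s_2, k_2) = 0xAFA
s_4 = Round(s_3, k_3) = 0xF6E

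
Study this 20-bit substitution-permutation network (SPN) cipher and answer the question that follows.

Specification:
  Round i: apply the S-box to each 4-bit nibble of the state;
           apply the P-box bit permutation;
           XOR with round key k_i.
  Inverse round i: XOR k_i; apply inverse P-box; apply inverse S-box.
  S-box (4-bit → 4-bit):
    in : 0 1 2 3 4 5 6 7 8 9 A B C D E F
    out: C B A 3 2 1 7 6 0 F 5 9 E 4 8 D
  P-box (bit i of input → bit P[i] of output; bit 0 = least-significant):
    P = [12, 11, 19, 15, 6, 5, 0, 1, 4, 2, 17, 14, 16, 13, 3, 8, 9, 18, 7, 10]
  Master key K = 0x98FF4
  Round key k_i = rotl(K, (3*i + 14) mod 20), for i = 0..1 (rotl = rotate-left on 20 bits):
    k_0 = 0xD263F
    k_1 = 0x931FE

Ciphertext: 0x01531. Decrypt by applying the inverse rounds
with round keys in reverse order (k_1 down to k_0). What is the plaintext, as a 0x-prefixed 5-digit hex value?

0x65EBD

s_0 = ciphertext = 0x01531
s_1 = InvRound(s_0, k_1) = 0x064FD
s_2 = InvRound(s_1, k_0) = 0x65EBD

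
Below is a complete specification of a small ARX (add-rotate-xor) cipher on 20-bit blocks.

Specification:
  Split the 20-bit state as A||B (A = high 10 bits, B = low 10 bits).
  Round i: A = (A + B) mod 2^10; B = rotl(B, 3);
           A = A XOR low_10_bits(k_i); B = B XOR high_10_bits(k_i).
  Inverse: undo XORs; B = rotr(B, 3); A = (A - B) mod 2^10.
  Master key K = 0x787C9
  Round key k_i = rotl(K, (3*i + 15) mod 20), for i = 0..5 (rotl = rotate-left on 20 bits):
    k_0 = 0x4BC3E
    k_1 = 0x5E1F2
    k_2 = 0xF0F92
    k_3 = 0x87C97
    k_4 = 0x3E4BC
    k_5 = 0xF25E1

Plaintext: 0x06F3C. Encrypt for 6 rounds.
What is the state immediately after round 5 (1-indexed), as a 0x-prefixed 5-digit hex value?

0x49B61

s_0 = plaintext = 0x06F3C
s_1 = Round(s_0, k_0) = 0xDA4C9
s_2 = Round(s_1, k_1) = 0x70331
s_3 = Round(s_2, k_2) = 0xD8E4D
s_4 = Round(s_3, k_3) = 0x49C73
s_5 = Round(s_4, k_4) = 0x49B61
s_6 = Round(s_5, k_5) = 0x598C7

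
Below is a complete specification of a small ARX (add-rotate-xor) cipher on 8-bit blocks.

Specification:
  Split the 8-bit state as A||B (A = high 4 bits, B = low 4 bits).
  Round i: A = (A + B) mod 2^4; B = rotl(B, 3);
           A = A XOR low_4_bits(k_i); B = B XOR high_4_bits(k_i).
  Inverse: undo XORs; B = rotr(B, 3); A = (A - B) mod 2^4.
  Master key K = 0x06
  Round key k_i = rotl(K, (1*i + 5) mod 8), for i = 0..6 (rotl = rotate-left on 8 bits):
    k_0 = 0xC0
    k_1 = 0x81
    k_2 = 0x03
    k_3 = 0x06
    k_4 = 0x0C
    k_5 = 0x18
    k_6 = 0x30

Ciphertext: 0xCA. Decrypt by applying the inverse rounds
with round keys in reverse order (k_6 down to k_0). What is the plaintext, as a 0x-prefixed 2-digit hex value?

s_0 = ciphertext = 0xCA
s_1 = InvRound(s_0, k_6) = 0x93
s_2 = InvRound(s_1, k_5) = 0xD4
s_3 = InvRound(s_2, k_4) = 0x98
s_4 = InvRound(s_3, k_3) = 0xE1
s_5 = InvRound(s_4, k_2) = 0xB2
s_6 = InvRound(s_5, k_1) = 0x55
s_7 = InvRound(s_6, k_0) = 0x23

0x23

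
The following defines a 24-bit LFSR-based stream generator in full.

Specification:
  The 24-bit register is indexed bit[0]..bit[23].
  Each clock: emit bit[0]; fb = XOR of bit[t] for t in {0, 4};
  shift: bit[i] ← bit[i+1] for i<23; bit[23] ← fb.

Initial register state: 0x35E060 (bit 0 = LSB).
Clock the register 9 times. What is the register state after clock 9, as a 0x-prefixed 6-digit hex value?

0x331AF0

reg_0 = 0x35E060
clock 1: out=0, reg = 0x1AF030
clock 2: out=0, reg = 0x8D7818
clock 3: out=0, reg = 0xC6BC0C
clock 4: out=0, reg = 0x635E06
clock 5: out=0, reg = 0x31AF03
clock 6: out=1, reg = 0x98D781
clock 7: out=1, reg = 0xCC6BC0
clock 8: out=0, reg = 0x6635E0
clock 9: out=0, reg = 0x331AF0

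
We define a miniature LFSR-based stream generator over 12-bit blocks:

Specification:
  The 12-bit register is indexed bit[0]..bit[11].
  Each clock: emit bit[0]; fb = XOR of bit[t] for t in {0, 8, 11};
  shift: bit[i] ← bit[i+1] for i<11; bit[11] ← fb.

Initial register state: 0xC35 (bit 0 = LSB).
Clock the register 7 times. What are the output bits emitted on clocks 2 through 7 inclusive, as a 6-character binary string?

010110

reg_0 = 0xC35
clock 1: out=1, reg = 0x61A
clock 2: out=0, reg = 0x30D
clock 3: out=1, reg = 0x186
clock 4: out=0, reg = 0x8C3
clock 5: out=1, reg = 0x461
clock 6: out=1, reg = 0xA30
clock 7: out=0, reg = 0xD18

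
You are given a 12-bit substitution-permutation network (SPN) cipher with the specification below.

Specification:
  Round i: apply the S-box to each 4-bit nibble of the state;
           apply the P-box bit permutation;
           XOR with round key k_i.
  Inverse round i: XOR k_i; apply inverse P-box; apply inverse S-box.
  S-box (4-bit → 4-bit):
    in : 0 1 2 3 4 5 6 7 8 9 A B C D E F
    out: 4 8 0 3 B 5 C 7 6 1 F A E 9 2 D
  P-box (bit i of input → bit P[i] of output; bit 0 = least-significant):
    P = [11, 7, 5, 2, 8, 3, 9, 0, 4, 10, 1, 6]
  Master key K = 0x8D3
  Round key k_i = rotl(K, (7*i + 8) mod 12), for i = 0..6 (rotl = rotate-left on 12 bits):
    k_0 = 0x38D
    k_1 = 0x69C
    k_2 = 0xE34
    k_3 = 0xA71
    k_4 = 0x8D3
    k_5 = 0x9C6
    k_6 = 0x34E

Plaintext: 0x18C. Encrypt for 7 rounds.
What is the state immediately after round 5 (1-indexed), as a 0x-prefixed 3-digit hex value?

s_0 = plaintext = 0x18C
s_1 = Round(s_0, k_0) = 0x161
s_2 = Round(s_1, k_1) = 0x4D9
s_3 = Round(s_2, k_2) = 0x365
s_4 = Round(s_3, k_3) = 0x440
s_5 = Round(s_4, k_4) = 0xDAA
s_6 = Round(s_5, k_5) = 0x23B
s_7 = Round(s_6, k_6) = 0x2C2

0xDAA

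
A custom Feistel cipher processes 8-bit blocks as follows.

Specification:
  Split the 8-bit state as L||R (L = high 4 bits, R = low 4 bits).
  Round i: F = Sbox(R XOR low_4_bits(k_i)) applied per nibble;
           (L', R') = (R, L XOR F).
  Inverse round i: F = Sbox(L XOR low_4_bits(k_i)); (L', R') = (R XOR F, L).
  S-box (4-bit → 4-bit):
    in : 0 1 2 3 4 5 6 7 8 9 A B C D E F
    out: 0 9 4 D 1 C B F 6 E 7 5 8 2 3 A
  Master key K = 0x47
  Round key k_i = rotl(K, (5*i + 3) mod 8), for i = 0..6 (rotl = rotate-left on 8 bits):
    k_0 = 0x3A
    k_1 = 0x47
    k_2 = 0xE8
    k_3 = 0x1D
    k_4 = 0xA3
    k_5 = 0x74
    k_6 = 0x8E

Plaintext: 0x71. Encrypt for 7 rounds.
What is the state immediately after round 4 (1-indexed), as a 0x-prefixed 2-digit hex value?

s_0 = plaintext = 0x71
s_1 = Round(s_0, k_0) = 0x12
s_2 = Round(s_1, k_1) = 0x2D
s_3 = Round(s_2, k_2) = 0xDE
s_4 = Round(s_3, k_3) = 0xE0
s_5 = Round(s_4, k_4) = 0x03
s_6 = Round(s_5, k_5) = 0x3F
s_7 = Round(s_6, k_6) = 0xFA

0xE0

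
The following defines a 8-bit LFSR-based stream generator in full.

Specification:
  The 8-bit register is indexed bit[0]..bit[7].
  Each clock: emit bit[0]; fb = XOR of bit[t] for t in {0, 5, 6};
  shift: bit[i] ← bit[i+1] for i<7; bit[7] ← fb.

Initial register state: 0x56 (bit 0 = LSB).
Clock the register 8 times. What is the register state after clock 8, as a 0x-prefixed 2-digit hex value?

reg_0 = 0x56
clock 1: out=0, reg = 0xAB
clock 2: out=1, reg = 0x55
clock 3: out=1, reg = 0x2A
clock 4: out=0, reg = 0x95
clock 5: out=1, reg = 0xCA
clock 6: out=0, reg = 0xE5
clock 7: out=1, reg = 0xF2
clock 8: out=0, reg = 0x79

0x79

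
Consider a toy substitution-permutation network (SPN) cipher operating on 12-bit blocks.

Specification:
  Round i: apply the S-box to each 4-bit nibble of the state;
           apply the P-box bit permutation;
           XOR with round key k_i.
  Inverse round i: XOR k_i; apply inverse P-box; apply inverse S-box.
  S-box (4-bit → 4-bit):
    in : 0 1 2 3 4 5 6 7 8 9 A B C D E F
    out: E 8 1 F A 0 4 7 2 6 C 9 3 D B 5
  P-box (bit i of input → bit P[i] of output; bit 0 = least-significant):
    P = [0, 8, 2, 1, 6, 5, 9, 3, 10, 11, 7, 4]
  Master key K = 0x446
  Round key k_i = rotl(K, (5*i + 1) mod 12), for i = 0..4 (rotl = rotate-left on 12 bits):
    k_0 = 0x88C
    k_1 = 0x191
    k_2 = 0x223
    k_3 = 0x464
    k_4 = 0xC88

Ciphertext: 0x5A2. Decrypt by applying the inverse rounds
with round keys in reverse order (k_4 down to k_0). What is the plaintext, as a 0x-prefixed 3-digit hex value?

s_0 = ciphertext = 0x5A2
s_1 = InvRound(s_0, k_4) = 0x844
s_2 = InvRound(s_1, k_3) = 0xC85
s_3 = InvRound(s_2, k_2) = 0x79A
s_4 = InvRound(s_3, k_1) = 0x2AB
s_5 = InvRound(s_4, k_0) = 0x89D

0x89D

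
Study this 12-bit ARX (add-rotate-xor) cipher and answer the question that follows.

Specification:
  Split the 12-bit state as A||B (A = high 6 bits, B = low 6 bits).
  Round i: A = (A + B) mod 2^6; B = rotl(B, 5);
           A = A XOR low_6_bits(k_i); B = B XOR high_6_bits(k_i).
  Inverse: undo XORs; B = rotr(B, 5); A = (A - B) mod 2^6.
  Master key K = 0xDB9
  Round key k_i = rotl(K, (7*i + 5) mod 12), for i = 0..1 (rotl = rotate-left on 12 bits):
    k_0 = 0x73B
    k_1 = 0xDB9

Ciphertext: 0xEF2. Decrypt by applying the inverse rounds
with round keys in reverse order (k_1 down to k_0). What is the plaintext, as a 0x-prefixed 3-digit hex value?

0x668

s_0 = ciphertext = 0xEF2
s_1 = InvRound(s_0, k_1) = 0xE88
s_2 = InvRound(s_1, k_0) = 0x668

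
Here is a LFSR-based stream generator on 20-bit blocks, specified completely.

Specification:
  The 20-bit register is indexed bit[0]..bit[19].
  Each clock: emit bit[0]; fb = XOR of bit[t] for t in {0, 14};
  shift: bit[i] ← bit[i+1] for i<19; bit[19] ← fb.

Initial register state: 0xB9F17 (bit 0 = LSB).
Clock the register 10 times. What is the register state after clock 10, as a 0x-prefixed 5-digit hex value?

0x5E6E7

reg_0 = 0xB9F17
clock 1: out=1, reg = 0xDCF8B
clock 2: out=1, reg = 0x6E7C5
clock 3: out=1, reg = 0x373E2
clock 4: out=0, reg = 0x9B9F1
clock 5: out=1, reg = 0xCDCF8
clock 6: out=0, reg = 0xE6E7C
clock 7: out=0, reg = 0xF373E
clock 8: out=0, reg = 0x79B9F
clock 9: out=1, reg = 0xBCDCF
clock 10: out=1, reg = 0x5E6E7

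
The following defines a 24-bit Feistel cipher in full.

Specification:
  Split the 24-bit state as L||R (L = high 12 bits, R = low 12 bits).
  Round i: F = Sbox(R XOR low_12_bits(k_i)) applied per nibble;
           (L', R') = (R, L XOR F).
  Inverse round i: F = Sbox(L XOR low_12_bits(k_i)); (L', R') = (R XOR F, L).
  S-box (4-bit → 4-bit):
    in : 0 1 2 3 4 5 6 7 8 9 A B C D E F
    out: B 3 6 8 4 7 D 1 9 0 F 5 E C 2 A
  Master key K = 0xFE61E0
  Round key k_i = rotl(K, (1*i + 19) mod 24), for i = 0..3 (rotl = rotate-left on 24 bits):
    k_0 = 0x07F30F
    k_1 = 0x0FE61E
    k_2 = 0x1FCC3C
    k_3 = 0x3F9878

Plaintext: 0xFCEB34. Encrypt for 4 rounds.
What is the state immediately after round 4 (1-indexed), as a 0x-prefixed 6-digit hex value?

0x851B23

s_0 = plaintext = 0xFCEB34
s_1 = Round(s_0, k_0) = 0xB3464B
s_2 = Round(s_1, k_1) = 0x64B043
s_3 = Round(s_2, k_2) = 0x043851
s_4 = Round(s_3, k_3) = 0x851B23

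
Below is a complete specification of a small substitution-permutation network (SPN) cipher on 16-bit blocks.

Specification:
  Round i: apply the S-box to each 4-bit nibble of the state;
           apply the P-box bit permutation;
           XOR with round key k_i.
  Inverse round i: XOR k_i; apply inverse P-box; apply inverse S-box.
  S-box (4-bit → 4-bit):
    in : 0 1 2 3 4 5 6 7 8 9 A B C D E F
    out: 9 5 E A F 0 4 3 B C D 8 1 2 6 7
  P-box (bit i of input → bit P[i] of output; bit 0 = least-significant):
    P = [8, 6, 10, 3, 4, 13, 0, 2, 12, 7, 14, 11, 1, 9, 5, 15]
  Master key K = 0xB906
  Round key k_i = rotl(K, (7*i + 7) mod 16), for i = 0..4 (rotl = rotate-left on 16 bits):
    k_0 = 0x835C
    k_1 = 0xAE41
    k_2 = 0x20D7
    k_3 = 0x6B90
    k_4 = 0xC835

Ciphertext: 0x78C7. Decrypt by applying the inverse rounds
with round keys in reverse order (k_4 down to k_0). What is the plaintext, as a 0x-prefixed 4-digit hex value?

s_0 = ciphertext = 0x78C7
s_1 = InvRound(s_0, k_4) = 0xA77D
s_2 = InvRound(s_1, k_3) = 0x9292
s_3 = InvRound(s_2, k_2) = 0x3C2D
s_4 = InvRound(s_3, k_1) = 0x2CB3
s_5 = InvRound(s_4, k_0) = 0x4324

0x4324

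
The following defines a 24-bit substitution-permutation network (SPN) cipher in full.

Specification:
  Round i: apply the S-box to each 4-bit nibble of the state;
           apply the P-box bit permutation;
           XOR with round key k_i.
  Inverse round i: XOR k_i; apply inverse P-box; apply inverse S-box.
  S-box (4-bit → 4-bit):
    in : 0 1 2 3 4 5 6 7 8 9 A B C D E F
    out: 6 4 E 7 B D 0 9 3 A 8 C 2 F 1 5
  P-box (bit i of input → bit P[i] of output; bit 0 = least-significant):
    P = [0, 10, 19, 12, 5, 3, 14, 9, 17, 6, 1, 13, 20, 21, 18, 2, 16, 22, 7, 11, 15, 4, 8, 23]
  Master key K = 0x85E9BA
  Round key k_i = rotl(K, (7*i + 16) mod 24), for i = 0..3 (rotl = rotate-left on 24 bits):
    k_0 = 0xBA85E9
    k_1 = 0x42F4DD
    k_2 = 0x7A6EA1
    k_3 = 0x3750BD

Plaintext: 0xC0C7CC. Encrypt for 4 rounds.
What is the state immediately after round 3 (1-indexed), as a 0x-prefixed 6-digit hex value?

s_0 = plaintext = 0xC0C7CC
s_1 = Round(s_0, k_0) = 0xD8A171
s_2 = Round(s_1, k_1) = 0x8B77EB
s_3 = Round(s_2, k_2) = 0x60D615
s_4 = Round(s_3, k_3) = 0x4B0038

0x60D615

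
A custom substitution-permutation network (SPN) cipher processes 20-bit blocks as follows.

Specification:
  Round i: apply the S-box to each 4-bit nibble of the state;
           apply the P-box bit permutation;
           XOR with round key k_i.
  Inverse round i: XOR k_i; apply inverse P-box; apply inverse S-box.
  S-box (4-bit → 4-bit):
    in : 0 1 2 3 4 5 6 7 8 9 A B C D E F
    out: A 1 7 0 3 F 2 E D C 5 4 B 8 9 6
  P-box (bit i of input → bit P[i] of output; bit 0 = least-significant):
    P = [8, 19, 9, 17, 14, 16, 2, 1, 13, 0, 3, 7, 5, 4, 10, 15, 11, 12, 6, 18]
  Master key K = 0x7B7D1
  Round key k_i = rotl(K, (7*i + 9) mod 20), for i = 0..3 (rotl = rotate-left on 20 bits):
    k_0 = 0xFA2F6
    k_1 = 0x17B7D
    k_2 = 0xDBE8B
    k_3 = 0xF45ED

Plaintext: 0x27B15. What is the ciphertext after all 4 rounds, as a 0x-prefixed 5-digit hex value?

s_0 = plaintext = 0x27B15
s_1 = Round(s_0, k_0) = 0x57DAE
s_2 = Round(s_1, k_1) = 0x7A6A9
s_3 = Round(s_2, k_2) = 0xBE8EE
s_4 = Round(s_3, k_3) = 0xDA407

0xDA407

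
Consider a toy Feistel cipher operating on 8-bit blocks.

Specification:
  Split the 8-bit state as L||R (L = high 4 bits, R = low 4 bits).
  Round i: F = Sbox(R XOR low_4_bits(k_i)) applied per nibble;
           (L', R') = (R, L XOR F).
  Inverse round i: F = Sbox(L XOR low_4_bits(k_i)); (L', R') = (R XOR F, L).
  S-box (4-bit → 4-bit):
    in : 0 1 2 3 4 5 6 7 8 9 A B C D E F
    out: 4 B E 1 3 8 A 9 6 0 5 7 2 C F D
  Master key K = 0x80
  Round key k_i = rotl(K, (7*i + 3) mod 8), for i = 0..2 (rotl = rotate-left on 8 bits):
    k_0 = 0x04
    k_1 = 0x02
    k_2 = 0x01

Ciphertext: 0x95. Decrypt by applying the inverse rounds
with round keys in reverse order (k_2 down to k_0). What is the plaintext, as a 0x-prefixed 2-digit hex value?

s_0 = ciphertext = 0x95
s_1 = InvRound(s_0, k_2) = 0x39
s_2 = InvRound(s_1, k_1) = 0x23
s_3 = InvRound(s_2, k_0) = 0x92

0x92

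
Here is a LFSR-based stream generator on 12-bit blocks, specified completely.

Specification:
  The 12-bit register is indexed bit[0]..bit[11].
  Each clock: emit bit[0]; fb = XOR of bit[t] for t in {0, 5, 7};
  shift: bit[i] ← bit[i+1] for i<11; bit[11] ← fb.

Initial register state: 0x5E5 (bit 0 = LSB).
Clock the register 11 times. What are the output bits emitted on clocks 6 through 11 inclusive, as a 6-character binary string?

reg_0 = 0x5E5
clock 1: out=1, reg = 0xAF2
clock 2: out=0, reg = 0x579
clock 3: out=1, reg = 0x2BC
clock 4: out=0, reg = 0x15E
clock 5: out=0, reg = 0x0AF
clock 6: out=1, reg = 0x857
clock 7: out=1, reg = 0xC2B
clock 8: out=1, reg = 0x615
clock 9: out=1, reg = 0xB0A
clock 10: out=0, reg = 0x585
clock 11: out=1, reg = 0x2C2

111101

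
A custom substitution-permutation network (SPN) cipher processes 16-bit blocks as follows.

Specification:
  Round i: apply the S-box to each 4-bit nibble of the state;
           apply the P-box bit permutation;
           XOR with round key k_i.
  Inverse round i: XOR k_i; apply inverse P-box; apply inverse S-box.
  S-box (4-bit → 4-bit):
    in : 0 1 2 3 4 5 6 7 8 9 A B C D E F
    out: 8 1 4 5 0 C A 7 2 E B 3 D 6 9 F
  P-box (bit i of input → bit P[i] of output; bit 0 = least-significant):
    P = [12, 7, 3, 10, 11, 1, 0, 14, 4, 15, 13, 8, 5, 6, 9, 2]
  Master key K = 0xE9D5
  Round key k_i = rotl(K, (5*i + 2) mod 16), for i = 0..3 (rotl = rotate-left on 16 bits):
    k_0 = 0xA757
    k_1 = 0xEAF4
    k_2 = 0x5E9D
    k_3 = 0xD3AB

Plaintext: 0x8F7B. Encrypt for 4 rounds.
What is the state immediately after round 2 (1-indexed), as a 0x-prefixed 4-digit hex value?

s_0 = plaintext = 0x8F7B
s_1 = Round(s_0, k_0) = 0x1E84
s_2 = Round(s_1, k_1) = 0xEBC6
s_3 = Round(s_2, k_2) = 0x9228
s_4 = Round(s_3, k_3) = 0xF16E

0xEBC6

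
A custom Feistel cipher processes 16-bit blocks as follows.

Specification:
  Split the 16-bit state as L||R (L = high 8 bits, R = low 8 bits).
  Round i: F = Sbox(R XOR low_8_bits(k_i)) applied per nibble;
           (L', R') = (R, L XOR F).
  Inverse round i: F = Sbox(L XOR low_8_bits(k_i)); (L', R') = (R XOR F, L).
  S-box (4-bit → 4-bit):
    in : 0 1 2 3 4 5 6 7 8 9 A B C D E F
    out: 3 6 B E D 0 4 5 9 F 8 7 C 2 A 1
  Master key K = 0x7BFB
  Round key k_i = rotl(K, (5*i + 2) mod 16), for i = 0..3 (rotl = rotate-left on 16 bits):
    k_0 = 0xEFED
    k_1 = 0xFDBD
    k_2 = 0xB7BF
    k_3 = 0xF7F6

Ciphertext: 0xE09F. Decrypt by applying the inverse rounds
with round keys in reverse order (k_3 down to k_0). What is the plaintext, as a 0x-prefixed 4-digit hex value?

s_0 = ciphertext = 0xE09F
s_1 = InvRound(s_0, k_3) = 0xFBE0
s_2 = InvRound(s_1, k_2) = 0x3DFB
s_3 = InvRound(s_2, k_1) = 0x683D
s_4 = InvRound(s_3, k_0) = 0xAD68

0xAD68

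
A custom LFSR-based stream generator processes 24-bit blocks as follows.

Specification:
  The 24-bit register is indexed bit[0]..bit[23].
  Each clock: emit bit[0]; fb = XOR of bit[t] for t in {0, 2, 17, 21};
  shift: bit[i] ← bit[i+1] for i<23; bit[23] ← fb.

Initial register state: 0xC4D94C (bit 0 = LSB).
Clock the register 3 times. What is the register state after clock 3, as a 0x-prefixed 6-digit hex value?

reg_0 = 0xC4D94C
clock 1: out=0, reg = 0xE26CA6
clock 2: out=0, reg = 0xF13653
clock 3: out=1, reg = 0x789B29

0x789B29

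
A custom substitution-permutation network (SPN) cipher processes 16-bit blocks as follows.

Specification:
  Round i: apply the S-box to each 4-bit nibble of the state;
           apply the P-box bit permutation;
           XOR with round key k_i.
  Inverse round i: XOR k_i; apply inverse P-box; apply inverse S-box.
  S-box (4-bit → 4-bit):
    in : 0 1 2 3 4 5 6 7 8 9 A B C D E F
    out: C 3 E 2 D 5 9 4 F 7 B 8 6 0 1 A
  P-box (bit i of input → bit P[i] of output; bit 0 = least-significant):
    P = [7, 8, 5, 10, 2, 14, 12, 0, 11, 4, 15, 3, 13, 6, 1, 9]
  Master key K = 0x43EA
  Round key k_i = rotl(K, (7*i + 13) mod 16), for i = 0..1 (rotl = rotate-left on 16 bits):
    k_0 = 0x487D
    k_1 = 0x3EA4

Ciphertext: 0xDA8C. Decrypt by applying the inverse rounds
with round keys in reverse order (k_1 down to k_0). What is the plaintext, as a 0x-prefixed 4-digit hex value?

0x146D

s_0 = ciphertext = 0xDA8C
s_1 = InvRound(s_0, k_1) = 0xE030
s_2 = InvRound(s_1, k_0) = 0x146D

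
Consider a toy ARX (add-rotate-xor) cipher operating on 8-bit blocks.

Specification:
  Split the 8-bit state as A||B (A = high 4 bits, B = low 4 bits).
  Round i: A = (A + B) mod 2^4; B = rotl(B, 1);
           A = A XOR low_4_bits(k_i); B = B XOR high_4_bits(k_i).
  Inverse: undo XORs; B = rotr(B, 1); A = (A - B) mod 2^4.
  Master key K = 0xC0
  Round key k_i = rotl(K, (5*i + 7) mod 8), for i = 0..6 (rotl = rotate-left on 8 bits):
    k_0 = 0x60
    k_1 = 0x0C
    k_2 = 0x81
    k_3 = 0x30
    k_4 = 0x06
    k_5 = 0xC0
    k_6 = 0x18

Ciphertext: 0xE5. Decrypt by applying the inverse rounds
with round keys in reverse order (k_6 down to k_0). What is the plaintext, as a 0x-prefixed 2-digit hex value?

0xEA

s_0 = ciphertext = 0xE5
s_1 = InvRound(s_0, k_6) = 0x42
s_2 = InvRound(s_1, k_5) = 0xD7
s_3 = InvRound(s_2, k_4) = 0x0B
s_4 = InvRound(s_3, k_3) = 0xC4
s_5 = InvRound(s_4, k_2) = 0x76
s_6 = InvRound(s_5, k_1) = 0x83
s_7 = InvRound(s_6, k_0) = 0xEA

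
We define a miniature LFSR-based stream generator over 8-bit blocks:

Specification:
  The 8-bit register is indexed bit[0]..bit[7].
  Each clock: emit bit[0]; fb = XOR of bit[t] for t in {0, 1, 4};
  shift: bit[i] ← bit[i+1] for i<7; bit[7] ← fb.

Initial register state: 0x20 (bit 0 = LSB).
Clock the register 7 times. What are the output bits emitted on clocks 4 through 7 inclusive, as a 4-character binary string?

reg_0 = 0x20
clock 1: out=0, reg = 0x10
clock 2: out=0, reg = 0x88
clock 3: out=0, reg = 0x44
clock 4: out=0, reg = 0x22
clock 5: out=0, reg = 0x91
clock 6: out=1, reg = 0x48
clock 7: out=0, reg = 0x24

0010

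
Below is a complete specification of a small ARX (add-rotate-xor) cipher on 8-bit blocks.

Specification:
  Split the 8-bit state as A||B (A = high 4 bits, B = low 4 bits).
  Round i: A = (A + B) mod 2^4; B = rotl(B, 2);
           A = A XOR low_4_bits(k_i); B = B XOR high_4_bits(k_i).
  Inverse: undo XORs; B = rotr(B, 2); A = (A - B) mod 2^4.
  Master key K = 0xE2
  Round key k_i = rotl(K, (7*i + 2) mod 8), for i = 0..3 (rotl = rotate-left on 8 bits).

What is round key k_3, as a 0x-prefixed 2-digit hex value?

0x71

K = 0xE2
k_0 = rotl(K, (7*0+2) mod 8) = rotl(K, 2) = 0x8B
k_1 = rotl(K, (7*1+2) mod 8) = rotl(K, 1) = 0xC5
k_2 = rotl(K, (7*2+2) mod 8) = rotl(K, 0) = 0xE2
k_3 = rotl(K, (7*3+2) mod 8) = rotl(K, 7) = 0x71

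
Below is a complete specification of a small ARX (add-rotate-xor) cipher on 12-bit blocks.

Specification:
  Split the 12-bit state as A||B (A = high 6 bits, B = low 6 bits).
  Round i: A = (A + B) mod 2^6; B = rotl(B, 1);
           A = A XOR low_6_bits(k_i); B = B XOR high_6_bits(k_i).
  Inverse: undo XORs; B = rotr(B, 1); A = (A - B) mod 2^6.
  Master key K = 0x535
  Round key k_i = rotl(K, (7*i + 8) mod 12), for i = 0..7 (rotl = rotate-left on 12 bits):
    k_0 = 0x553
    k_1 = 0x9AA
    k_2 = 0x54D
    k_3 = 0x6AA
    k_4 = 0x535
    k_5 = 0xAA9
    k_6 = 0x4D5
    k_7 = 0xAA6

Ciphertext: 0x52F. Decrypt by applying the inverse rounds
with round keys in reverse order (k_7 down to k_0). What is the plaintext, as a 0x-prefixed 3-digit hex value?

s_0 = ciphertext = 0x52F
s_1 = InvRound(s_0, k_7) = 0x422
s_2 = InvRound(s_1, k_6) = 0x378
s_3 = InvRound(s_2, k_5) = 0x6C9
s_4 = InvRound(s_3, k_4) = 0x02E
s_5 = InvRound(s_4, k_3) = 0x41A
s_6 = InvRound(s_5, k_2) = 0xDA7
s_7 = InvRound(s_6, k_1) = 0xF20
s_8 = InvRound(s_7, k_0) = 0xD7A

0xD7A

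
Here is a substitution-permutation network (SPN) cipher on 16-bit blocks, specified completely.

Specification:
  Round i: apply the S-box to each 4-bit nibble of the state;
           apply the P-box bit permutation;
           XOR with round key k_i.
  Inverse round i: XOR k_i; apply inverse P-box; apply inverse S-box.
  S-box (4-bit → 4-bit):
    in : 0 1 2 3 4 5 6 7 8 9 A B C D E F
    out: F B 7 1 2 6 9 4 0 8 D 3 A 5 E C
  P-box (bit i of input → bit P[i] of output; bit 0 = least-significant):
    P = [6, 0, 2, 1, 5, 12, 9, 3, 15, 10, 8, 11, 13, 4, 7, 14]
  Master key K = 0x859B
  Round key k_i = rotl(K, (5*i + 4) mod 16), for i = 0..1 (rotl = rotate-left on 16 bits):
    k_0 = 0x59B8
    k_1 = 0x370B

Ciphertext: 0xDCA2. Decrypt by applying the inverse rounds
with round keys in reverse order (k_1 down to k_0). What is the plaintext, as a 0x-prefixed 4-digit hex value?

s_0 = ciphertext = 0xDCA2
s_1 = InvRound(s_0, k_1) = 0xAAA4
s_2 = InvRound(s_1, k_0) = 0x1DE7

0x1DE7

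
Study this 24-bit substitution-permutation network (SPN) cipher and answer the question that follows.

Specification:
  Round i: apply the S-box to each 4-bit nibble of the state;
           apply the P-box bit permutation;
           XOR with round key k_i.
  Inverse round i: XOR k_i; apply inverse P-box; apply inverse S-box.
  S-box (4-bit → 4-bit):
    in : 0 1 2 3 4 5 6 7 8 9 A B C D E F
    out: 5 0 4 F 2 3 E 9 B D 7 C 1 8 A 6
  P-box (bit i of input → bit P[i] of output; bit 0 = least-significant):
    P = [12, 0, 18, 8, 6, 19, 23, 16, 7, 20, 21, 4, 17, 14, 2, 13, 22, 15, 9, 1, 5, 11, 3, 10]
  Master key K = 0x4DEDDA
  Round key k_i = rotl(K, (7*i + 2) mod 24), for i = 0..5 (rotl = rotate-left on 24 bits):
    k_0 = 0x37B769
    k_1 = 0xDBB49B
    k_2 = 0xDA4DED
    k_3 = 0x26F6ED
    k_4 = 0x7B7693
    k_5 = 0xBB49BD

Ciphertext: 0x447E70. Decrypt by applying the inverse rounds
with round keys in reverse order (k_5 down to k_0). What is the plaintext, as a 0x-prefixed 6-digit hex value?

s_0 = ciphertext = 0x447E70
s_1 = InvRound(s_0, k_5) = 0xB09A33
s_2 = InvRound(s_1, k_4) = 0x858C61
s_3 = InvRound(s_2, k_3) = 0xF230BC
s_4 = InvRound(s_3, k_2) = 0xE1EB58
s_5 = InvRound(s_4, k_1) = 0xEB5A58
s_6 = InvRound(s_5, k_0) = 0x85EEF6

0x85EEF6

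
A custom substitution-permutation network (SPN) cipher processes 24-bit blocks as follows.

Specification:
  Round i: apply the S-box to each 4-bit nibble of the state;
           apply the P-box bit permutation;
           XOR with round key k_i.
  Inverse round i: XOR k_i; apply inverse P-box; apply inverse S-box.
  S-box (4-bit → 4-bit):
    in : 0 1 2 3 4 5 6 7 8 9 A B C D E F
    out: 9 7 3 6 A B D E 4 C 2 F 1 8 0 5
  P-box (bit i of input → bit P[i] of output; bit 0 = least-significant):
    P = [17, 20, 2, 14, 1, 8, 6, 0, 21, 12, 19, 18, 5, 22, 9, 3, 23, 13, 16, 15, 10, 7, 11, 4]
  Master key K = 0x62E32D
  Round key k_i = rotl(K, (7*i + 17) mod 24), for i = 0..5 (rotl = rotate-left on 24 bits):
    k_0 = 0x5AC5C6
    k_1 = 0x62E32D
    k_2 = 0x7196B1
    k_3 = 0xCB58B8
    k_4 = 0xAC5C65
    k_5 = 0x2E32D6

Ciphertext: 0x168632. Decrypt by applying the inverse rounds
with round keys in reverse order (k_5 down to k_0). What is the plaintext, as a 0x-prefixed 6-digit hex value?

0x9D82FB

s_0 = ciphertext = 0x168632
s_1 = InvRound(s_0, k_5) = 0x24C183
s_2 = InvRound(s_1, k_4) = 0x10C318
s_3 = InvRound(s_2, k_3) = 0x3613A2
s_4 = InvRound(s_3, k_2) = 0x09AD5C
s_5 = InvRound(s_4, k_1) = 0x681F90
s_6 = InvRound(s_5, k_0) = 0x9D82FB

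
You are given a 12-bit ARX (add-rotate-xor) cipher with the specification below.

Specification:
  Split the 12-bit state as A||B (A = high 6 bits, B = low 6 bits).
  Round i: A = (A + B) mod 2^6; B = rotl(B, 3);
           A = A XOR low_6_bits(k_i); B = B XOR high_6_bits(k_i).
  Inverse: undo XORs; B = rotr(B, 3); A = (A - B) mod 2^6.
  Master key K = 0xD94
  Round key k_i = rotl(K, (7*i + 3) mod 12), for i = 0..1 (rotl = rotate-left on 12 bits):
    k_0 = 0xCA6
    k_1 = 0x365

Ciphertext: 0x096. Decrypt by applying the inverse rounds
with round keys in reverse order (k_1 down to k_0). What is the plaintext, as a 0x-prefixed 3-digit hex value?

s_0 = ciphertext = 0x096
s_1 = InvRound(s_0, k_1) = 0x31B
s_2 = InvRound(s_1, k_0) = 0x74D

0x74D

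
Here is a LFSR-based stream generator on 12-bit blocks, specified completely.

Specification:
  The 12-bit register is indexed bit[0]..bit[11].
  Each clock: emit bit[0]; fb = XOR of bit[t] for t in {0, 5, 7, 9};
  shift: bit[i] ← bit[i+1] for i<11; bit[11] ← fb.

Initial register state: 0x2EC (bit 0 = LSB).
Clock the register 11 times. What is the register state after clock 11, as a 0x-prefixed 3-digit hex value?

reg_0 = 0x2EC
clock 1: out=0, reg = 0x976
clock 2: out=0, reg = 0xCBB
clock 3: out=1, reg = 0xE5D
clock 4: out=1, reg = 0x72E
clock 5: out=0, reg = 0x397
clock 6: out=1, reg = 0x9CB
clock 7: out=1, reg = 0x4E5
clock 8: out=1, reg = 0xA72
clock 9: out=0, reg = 0x539
clock 10: out=1, reg = 0x29C
clock 11: out=0, reg = 0x14E

0x14E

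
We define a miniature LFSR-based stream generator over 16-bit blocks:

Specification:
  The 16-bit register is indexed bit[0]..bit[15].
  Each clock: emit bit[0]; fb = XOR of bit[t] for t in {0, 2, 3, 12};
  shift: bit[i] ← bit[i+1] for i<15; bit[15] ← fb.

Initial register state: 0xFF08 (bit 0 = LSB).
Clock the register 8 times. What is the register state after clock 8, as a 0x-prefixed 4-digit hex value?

reg_0 = 0xFF08
clock 1: out=0, reg = 0x7F84
clock 2: out=0, reg = 0x3FC2
clock 3: out=0, reg = 0x9FE1
clock 4: out=1, reg = 0x4FF0
clock 5: out=0, reg = 0x27F8
clock 6: out=0, reg = 0x93FC
clock 7: out=0, reg = 0xC9FE
clock 8: out=0, reg = 0x64FF

0x64FF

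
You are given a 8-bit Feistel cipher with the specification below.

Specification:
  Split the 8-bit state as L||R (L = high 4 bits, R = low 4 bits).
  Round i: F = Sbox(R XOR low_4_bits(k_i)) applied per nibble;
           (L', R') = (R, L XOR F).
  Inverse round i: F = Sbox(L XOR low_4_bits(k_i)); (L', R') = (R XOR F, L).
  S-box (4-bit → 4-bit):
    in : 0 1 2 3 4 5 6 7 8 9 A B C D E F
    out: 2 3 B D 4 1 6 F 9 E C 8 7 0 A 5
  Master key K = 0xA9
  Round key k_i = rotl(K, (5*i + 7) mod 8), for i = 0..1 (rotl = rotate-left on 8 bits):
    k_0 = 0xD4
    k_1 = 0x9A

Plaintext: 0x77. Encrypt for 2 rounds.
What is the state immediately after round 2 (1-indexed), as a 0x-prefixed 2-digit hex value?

0xA5

s_0 = plaintext = 0x77
s_1 = Round(s_0, k_0) = 0x7A
s_2 = Round(s_1, k_1) = 0xA5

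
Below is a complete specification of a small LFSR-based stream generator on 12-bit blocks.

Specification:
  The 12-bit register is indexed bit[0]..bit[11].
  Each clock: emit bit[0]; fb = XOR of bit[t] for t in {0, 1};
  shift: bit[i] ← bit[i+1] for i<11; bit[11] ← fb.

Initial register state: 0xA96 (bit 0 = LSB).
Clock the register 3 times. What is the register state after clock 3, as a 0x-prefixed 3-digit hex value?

reg_0 = 0xA96
clock 1: out=0, reg = 0xD4B
clock 2: out=1, reg = 0x6A5
clock 3: out=1, reg = 0xB52

0xB52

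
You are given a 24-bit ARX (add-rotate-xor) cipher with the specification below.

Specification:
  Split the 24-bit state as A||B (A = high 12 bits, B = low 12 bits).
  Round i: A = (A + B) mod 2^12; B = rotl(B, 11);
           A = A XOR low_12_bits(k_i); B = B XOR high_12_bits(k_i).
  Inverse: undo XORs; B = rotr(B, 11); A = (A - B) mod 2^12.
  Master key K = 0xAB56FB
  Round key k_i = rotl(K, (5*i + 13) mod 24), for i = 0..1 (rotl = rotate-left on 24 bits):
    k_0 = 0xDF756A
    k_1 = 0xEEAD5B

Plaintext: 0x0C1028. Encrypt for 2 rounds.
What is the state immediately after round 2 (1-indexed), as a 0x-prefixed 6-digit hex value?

s_0 = plaintext = 0x0C1028
s_1 = Round(s_0, k_0) = 0x583DE3
s_2 = Round(s_1, k_1) = 0xE3D01B

0xE3D01B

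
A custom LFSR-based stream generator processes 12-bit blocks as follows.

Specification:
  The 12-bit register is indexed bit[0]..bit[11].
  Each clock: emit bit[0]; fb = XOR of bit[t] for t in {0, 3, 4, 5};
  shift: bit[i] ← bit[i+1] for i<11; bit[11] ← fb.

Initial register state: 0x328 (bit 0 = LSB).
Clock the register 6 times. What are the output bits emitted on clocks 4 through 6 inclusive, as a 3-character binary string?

reg_0 = 0x328
clock 1: out=0, reg = 0x194
clock 2: out=0, reg = 0x8CA
clock 3: out=0, reg = 0xC65
clock 4: out=1, reg = 0x632
clock 5: out=0, reg = 0x319
clock 6: out=1, reg = 0x98C

101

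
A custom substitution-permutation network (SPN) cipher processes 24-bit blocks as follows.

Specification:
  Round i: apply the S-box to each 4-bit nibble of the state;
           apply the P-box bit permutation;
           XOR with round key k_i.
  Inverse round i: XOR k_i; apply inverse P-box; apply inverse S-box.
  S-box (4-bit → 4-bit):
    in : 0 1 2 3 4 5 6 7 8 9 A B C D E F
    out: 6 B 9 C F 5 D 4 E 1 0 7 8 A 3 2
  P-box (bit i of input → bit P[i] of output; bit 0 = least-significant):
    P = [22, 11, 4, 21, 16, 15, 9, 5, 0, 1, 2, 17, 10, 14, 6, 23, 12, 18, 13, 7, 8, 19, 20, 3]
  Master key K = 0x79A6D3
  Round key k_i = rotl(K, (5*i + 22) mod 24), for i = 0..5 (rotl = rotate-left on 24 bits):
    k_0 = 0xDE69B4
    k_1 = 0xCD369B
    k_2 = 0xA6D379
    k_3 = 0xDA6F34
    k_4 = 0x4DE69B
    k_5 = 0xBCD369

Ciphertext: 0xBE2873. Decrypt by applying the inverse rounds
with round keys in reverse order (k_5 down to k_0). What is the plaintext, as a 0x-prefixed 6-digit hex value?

0xCA571D

s_0 = ciphertext = 0xBE2873
s_1 = InvRound(s_0, k_5) = 0x25FD00
s_2 = InvRound(s_1, k_4) = 0x12AE74
s_3 = InvRound(s_2, k_3) = 0xEA8AF9
s_4 = InvRound(s_3, k_2) = 0xE1FAAE
s_5 = InvRound(s_4, k_1) = 0xFFE5D8
s_6 = InvRound(s_5, k_0) = 0xCA571D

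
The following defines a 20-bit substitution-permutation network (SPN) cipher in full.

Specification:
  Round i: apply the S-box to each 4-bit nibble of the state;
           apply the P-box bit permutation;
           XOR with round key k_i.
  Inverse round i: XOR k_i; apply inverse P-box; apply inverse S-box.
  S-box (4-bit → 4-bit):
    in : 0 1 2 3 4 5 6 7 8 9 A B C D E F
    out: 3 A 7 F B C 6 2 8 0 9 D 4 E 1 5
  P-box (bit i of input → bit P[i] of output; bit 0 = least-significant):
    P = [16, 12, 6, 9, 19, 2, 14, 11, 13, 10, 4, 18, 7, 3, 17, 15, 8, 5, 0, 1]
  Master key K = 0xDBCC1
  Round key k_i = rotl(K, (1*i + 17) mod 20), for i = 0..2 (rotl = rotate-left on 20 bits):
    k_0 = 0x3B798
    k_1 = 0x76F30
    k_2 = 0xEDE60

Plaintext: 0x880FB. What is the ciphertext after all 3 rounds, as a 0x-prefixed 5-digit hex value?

s_0 = plaintext = 0x880FB
s_1 = Round(s_0, k_0) = 0xA51DA
s_2 = Round(s_1, k_1) = 0x0A036
s_3 = Round(s_2, k_2) = 0x62384

0x62384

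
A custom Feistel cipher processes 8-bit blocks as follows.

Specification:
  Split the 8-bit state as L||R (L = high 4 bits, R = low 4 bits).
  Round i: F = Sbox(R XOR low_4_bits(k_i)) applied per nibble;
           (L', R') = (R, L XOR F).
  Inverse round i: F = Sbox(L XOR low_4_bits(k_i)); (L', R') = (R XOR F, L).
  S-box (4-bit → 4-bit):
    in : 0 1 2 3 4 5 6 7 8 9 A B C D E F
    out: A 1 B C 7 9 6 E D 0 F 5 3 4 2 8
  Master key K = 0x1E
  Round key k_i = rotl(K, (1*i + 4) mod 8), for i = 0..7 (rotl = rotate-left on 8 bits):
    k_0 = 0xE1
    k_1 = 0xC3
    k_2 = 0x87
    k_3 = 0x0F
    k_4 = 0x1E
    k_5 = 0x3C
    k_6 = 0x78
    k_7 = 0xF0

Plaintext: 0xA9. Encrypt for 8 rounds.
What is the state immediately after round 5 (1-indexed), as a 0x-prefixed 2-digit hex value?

s_0 = plaintext = 0xA9
s_1 = Round(s_0, k_0) = 0x97
s_2 = Round(s_1, k_1) = 0x7E
s_3 = Round(s_2, k_2) = 0xE7
s_4 = Round(s_3, k_3) = 0x73
s_5 = Round(s_4, k_4) = 0x33
s_6 = Round(s_5, k_5) = 0x3B
s_7 = Round(s_6, k_6) = 0xBF
s_8 = Round(s_7, k_7) = 0xF3

0x33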